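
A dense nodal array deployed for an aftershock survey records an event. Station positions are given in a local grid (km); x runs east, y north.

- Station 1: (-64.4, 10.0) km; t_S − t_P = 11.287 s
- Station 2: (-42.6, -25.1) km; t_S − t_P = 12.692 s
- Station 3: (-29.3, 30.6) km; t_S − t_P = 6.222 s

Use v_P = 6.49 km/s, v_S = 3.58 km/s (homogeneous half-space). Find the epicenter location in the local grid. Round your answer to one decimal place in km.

x ≈ 9.2 km, y ≈ 62.0 km

Distance from S−P lag: d = Δt · v_P v_S / (v_P − v_S) = Δt · (6.49·3.58)/(6.49−3.58) ≈ 7.9843·Δt.
So d_Station 1 = 90.12, d_Station 2 = 101.34, d_Station 3 = 49.68 km.
Circle about each station: (x + 64.4)² + (y − 10.0)² = 90.12²; (x + 42.6)² + (y + 25.1)² = 101.34²; (x + 29.3)² + (y − 30.6)² = 49.68².
Subtracting pairs of circle equations eliminates x²+y² and gives linear equations (the radical axes):
43.6 x − 70.2 y = -3950.77
70.2 x + 41.2 y = 3201.00
Solving the 2×2 system: x ≈ 9.2, y ≈ 62.0 km.
Check against Station 1 (with the unrounded x, y): √((x + 64.4)²+(y − 10.0)²) = 90.13 ≈ 90.12 km. ✓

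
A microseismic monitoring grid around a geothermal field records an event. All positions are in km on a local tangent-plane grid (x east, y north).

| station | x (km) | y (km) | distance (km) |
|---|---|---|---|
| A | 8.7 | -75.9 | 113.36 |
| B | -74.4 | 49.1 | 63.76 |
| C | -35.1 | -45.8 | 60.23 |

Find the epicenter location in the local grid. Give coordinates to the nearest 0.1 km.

(-86.0, -13.6)

Circle about each station: (x − 8.7)² + (y + 75.9)² = 113.36²; (x + 74.4)² + (y − 49.1)² = 63.76²; (x + 35.1)² + (y + 45.8)² = 60.23².
Subtracting pairs of circle equations eliminates x²+y² and gives linear equations (the radical axes):
-166.2 x + 250.0 y = 10894.82
-87.6 x + 60.2 y = 6715.99
Solving the 2×2 system: x ≈ -86.0, y ≈ -13.6 km.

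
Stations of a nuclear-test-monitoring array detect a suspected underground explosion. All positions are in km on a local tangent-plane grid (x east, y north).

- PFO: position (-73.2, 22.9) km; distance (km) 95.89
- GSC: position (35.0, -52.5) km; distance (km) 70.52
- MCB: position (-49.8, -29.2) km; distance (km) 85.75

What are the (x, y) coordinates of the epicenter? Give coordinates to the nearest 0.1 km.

Circle about each station: (x + 73.2)² + (y − 22.9)² = 95.89²; (x − 35.0)² + (y + 52.5)² = 70.52²; (x + 49.8)² + (y + 29.2)² = 85.75².
Subtracting pairs of circle equations eliminates x²+y² and gives linear equations (the radical axes):
216.4 x − 150.8 y = 2320.42
46.8 x − 104.2 y = -708.14
Solving the 2×2 system: x ≈ 22.5, y ≈ 16.9 km.

22.5 km east, 16.9 km north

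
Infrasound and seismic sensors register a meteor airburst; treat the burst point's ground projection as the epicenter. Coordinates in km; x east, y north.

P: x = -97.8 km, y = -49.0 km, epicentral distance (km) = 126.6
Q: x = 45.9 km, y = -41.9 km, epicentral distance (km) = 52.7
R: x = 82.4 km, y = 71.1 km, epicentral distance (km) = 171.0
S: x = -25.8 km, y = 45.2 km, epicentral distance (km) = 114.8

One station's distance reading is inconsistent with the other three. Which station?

Solve using three stations at a time. Using P, Q, R (subtract circle equations pairwise → linear system) gives (x, y) ≈ (22.3, -89.0).
Distances from that point to each station vs reported:
  P: calculated 126.6 vs reported 126.6 → residual 0.0 km
  Q: calculated 52.7 vs reported 52.7 → residual 0.0 km
  R: calculated 171.0 vs reported 171.0 → residual 0.0 km
  S: calculated 142.5 vs reported 114.8 → residual 27.7 km
P, Q, R are mutually consistent (residuals ≈ 0); S is off by 27.7 km.

S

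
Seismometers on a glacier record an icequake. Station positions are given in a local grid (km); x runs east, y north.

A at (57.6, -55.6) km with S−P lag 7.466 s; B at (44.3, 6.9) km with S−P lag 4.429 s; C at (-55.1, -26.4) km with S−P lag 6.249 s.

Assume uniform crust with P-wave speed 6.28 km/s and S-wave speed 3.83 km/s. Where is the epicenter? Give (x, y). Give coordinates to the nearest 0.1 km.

3.0 km east, -6.7 km north

Distance from S−P lag: d = Δt · v_P v_S / (v_P − v_S) = Δt · (6.28·3.83)/(6.28−3.83) ≈ 9.8173·Δt.
So d_A = 73.30, d_B = 43.48, d_C = 61.35 km.
Circle about each station: (x − 57.6)² + (y + 55.6)² = 73.30²; (x − 44.3)² + (y − 6.9)² = 43.48²; (x + 55.1)² + (y + 26.4)² = 61.35².
Subtracting the A equation from the B and C equations removes the quadratic terms:
-26.6 x + 125.0 y = -916.64
-225.4 x + 58.4 y = -1067.08
Solving the 2×2 system: x ≈ 3.0, y ≈ -6.7 km.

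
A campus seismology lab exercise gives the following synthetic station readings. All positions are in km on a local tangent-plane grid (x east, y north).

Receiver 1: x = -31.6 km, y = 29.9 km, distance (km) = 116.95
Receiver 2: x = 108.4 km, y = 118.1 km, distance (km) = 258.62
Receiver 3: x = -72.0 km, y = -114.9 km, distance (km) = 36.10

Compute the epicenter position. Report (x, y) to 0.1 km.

Circle about each station: (x + 31.6)² + (y − 29.9)² = 116.95²; (x − 108.4)² + (y − 118.1)² = 258.62²; (x + 72.0)² + (y + 114.9)² = 36.10².
Subtracting pairs of circle equations eliminates x²+y² and gives linear equations (the radical axes):
280.0 x + 176.4 y = -29401.40
-80.8 x − 289.6 y = 28867.53
Solving the 2×2 system: x ≈ -51.2, y ≈ -85.4 km.
Check against Receiver 1 (with the unrounded x, y): √((x + 31.6)²+(y − 29.9)²) = 116.95 ≈ 116.95 km. ✓

(-51.2, -85.4)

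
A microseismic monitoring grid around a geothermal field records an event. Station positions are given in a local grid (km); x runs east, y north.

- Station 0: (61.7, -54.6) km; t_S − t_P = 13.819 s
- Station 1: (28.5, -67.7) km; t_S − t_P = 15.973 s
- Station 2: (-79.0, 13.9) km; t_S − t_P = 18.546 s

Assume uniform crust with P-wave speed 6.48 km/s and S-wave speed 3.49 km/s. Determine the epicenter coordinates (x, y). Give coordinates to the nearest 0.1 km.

Distance from S−P lag: d = Δt · v_P v_S / (v_P − v_S) = Δt · (6.48·3.49)/(6.48−3.49) ≈ 7.5636·Δt.
So d_Station 0 = 104.52, d_Station 1 = 120.81, d_Station 2 = 140.27 km.
Circle about each station: (x − 61.7)² + (y + 54.6)² = 104.52²; (x − 28.5)² + (y + 67.7)² = 120.81²; (x + 79.0)² + (y − 13.9)² = 140.27².
Subtracting pairs of circle equations eliminates x²+y² and gives linear equations (the radical axes):
-66.4 x − 26.2 y = -5063.14
-281.4 x + 137.0 y = -9105.08
Solving the 2×2 system: x ≈ 56.6, y ≈ 49.8 km.
Check against Station 0 (with the unrounded x, y): √((x − 61.7)²+(y + 54.6)²) = 104.52 ≈ 104.52 km. ✓

x ≈ 56.6 km, y ≈ 49.8 km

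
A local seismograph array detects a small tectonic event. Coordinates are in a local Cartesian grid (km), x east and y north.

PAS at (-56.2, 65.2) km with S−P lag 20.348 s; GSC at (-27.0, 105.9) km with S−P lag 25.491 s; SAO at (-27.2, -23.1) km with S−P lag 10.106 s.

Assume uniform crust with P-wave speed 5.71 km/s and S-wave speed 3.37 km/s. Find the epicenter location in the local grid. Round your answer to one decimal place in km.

Distance from S−P lag: d = Δt · v_P v_S / (v_P − v_S) = Δt · (5.71·3.37)/(5.71−3.37) ≈ 8.2234·Δt.
So d_PAS = 167.33, d_GSC = 209.62, d_SAO = 83.11 km.
Circle about each station: (x + 56.2)² + (y − 65.2)² = 167.33²; (x + 27.0)² + (y − 105.9)² = 209.62²; (x + 27.2)² + (y + 23.1)² = 83.11².
Subtracting pairs of circle equations eliminates x²+y² and gives linear equations (the radical axes):
58.4 x + 81.4 y = -11406.89
58.0 x − 176.6 y = 14956.03
Solving the 2×2 system: x ≈ -53.0, y ≈ -102.1 km.

(-53.0, -102.1)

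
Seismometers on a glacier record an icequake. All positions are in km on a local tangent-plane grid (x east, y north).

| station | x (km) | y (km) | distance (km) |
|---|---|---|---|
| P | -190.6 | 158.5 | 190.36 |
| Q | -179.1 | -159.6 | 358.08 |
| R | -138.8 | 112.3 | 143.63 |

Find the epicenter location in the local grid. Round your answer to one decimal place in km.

Circle about each station: (x + 190.6)² + (y − 158.5)² = 190.36²; (x + 179.1)² + (y + 159.6)² = 358.08²; (x + 138.8)² + (y − 112.3)² = 143.63².
Subtracting the P equation from the Q and R equations removes the quadratic terms:
23.0 x − 636.2 y = -95886.00
103.6 x − 92.4 y = -13966.53
Solving the 2×2 system: x ≈ -0.4, y ≈ 150.7 km.
Check against P (with the unrounded x, y): √((x + 190.6)²+(y − 158.5)²) = 190.36 ≈ 190.36 km. ✓

x ≈ -0.4 km, y ≈ 150.7 km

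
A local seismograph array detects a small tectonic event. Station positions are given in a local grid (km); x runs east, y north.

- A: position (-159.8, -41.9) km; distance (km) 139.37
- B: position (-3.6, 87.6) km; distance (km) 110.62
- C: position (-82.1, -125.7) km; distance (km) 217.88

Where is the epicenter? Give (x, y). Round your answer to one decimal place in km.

Circle about each station: (x + 159.8)² + (y + 41.9)² = 139.37²; (x + 3.6)² + (y − 87.6)² = 110.62²; (x + 82.1)² + (y + 125.7)² = 217.88².
Subtracting pairs of circle equations eliminates x²+y² and gives linear equations (the radical axes):
312.4 x + 259.0 y = -12417.72
155.4 x − 167.6 y = -32798.45
Solving the 2×2 system: x ≈ -114.2, y ≈ 89.8 km.

(-114.2, 89.8)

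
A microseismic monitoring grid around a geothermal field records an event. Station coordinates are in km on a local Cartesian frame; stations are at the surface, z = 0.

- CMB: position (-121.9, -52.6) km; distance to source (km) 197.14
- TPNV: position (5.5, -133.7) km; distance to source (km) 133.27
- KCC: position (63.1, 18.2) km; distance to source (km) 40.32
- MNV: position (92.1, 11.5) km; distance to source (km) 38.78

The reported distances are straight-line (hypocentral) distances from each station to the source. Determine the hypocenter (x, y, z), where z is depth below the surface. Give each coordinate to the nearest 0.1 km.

x ≈ 71.9 km, y ≈ -18.9 km, depth ≈ 13.1 km

Each station gives a sphere (x−x_i)² + (y−y_i)² + z² = d_i² (stations at z=0).
Subtracting the CMB sphere from TPNV and KCC: z² cancels, leaving linear equations in x and y:
254.8 x − 162.2 y = 21382.86
370.0 x + 141.6 y = 23924.96
Solving: x ≈ 71.893, y ≈ -18.894 km (keep extra digits for the depth step; rounded: 71.9, -18.9).
Then from the CMB sphere: z² = 197.14² − (x + 121.9)² − (y + 52.6)² with x = 71.893, y = -18.894, so z ≈ 13.129 ≈ 13.1 km.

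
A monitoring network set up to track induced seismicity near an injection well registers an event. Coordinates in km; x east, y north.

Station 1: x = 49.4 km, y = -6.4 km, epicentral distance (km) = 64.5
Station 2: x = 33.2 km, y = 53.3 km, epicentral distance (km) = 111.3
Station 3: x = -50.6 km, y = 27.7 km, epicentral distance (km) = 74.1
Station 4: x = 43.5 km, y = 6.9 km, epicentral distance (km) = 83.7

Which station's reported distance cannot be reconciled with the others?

Station 1

Solve using three stations at a time. Using Station 2, Station 3, Station 4 (subtract circle equations pairwise → linear system) gives (x, y) ≈ (-24.7, -41.9).
Distances from that point to each station vs reported:
  Station 1: calculated 82.1 vs reported 64.5 → residual 17.6 km
  Station 2: calculated 111.4 vs reported 111.3 → residual 0.1 km
  Station 3: calculated 74.3 vs reported 74.1 → residual 0.2 km
  Station 4: calculated 83.8 vs reported 83.7 → residual 0.1 km
Station 2, Station 3, Station 4 are mutually consistent (residuals ≈ 0); Station 1 is off by 17.6 km.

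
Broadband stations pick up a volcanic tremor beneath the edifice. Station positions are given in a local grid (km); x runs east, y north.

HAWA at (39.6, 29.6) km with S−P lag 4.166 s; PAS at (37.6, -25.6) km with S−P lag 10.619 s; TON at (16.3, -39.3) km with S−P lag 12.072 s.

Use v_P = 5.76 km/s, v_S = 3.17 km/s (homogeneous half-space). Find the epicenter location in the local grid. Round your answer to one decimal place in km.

(15.1, 45.8)

Distance from S−P lag: d = Δt · v_P v_S / (v_P − v_S) = Δt · (5.76·3.17)/(5.76−3.17) ≈ 7.0499·Δt.
So d_HAWA = 29.37, d_PAS = 74.86, d_TON = 85.11 km.
Circle about each station: (x − 39.6)² + (y − 29.6)² = 29.37²; (x − 37.6)² + (y + 25.6)² = 74.86²; (x − 16.3)² + (y + 39.3)² = 85.11².
Subtracting the HAWA equation from the PAS and TON equations removes the quadratic terms:
-4.0 x − 110.4 y = -5116.62
-46.6 x − 137.8 y = -7015.26
Solving the 2×2 system: x ≈ 15.1, y ≈ 45.8 km.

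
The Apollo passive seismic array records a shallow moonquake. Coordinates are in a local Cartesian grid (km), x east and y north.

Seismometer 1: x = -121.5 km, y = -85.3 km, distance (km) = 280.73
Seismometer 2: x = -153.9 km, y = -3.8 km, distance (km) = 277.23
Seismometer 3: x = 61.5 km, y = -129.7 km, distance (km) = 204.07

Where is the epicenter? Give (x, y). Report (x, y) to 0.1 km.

114.0 km east, 67.5 km north

Circle about each station: (x + 121.5)² + (y + 85.3)² = 280.73²; (x + 153.9)² + (y + 3.8)² = 277.23²; (x − 61.5)² + (y + 129.7)² = 204.07².
Subtracting pairs of circle equations eliminates x²+y² and gives linear equations (the radical axes):
-64.8 x + 163.0 y = 3614.17
366.0 x − 88.8 y = 35730.77
Solving the 2×2 system: x ≈ 114.0, y ≈ 67.5 km.
Check against Seismometer 1 (with the unrounded x, y): √((x + 121.5)²+(y + 85.3)²) = 280.72 ≈ 280.73 km. ✓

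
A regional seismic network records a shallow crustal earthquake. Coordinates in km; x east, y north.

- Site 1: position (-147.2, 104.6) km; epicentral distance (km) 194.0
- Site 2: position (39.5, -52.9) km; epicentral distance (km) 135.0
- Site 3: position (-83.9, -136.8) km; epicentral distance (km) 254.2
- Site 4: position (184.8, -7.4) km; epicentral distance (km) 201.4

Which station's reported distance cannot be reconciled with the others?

Site 4

Solve using three stations at a time. Using Site 1, Site 2, Site 3 (subtract circle equations pairwise → linear system) gives (x, y) ≈ (45.5, 82.0).
Distances from that point to each station vs reported:
  Site 1: calculated 194.0 vs reported 194.0 → residual 0.0 km
  Site 2: calculated 135.1 vs reported 135.0 → residual 0.1 km
  Site 3: calculated 254.2 vs reported 254.2 → residual 0.0 km
  Site 4: calculated 165.5 vs reported 201.4 → residual 35.9 km
Site 1, Site 2, Site 3 are mutually consistent (residuals ≈ 0); Site 4 is off by 35.9 km.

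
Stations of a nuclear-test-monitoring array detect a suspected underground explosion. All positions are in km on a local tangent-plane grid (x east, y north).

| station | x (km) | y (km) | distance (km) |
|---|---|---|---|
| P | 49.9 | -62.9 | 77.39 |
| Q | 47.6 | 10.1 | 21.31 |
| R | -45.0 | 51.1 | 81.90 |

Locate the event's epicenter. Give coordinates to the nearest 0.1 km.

26.3 km east, 10.8 km north

Circle about each station: (x − 49.9)² + (y + 62.9)² = 77.39²; (x − 47.6)² + (y − 10.1)² = 21.31²; (x + 45.0)² + (y − 51.1)² = 81.90².
Subtracting pairs of circle equations eliminates x²+y² and gives linear equations (the radical axes):
-4.6 x + 146.0 y = 1456.45
-189.8 x + 228.0 y = -2528.61
Solving the 2×2 system: x ≈ 26.3, y ≈ 10.8 km.
Check against P (with the unrounded x, y): √((x − 49.9)²+(y + 62.9)²) = 77.39 ≈ 77.39 km. ✓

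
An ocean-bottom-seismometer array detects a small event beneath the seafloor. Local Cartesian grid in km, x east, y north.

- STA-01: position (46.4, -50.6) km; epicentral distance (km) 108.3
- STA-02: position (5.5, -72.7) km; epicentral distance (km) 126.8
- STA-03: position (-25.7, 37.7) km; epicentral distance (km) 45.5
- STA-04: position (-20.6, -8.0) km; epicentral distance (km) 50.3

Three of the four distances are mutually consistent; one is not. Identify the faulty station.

Solve using three stations at a time. Using STA-01, STA-02, STA-03 (subtract circle equations pairwise → linear system) gives (x, y) ≈ (16.9, 53.6).
Distances from that point to each station vs reported:
  STA-01: calculated 108.3 vs reported 108.3 → residual 0.0 km
  STA-02: calculated 126.8 vs reported 126.8 → residual 0.0 km
  STA-03: calculated 45.4 vs reported 45.5 → residual 0.1 km
  STA-04: calculated 72.1 vs reported 50.3 → residual 21.8 km
STA-01, STA-02, STA-03 are mutually consistent (residuals ≈ 0); STA-04 is off by 21.8 km.

STA-04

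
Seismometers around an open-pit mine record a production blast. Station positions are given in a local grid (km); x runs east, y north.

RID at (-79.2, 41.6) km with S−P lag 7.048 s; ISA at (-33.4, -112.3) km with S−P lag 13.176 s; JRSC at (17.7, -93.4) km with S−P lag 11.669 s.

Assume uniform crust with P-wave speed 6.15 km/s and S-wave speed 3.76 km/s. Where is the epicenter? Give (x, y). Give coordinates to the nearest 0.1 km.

-16.8 km east, 14.1 km north

Distance from S−P lag: d = Δt · v_P v_S / (v_P − v_S) = Δt · (6.15·3.76)/(6.15−3.76) ≈ 9.6753·Δt.
So d_RID = 68.19, d_ISA = 127.48, d_JRSC = 112.90 km.
Circle about each station: (x + 79.2)² + (y − 41.6)² = 68.19²; (x + 33.4)² + (y + 112.3)² = 127.48²; (x − 17.7)² + (y + 93.4)² = 112.90².
Subtracting pairs of circle equations eliminates x²+y² and gives linear equations (the radical axes):
91.6 x − 307.8 y = -5877.62
193.8 x − 270.0 y = -7062.88
Solving the 2×2 system: x ≈ -16.8, y ≈ 14.1 km.
Check against RID (with the unrounded x, y): √((x + 79.2)²+(y − 41.6)²) = 68.18 ≈ 68.19 km. ✓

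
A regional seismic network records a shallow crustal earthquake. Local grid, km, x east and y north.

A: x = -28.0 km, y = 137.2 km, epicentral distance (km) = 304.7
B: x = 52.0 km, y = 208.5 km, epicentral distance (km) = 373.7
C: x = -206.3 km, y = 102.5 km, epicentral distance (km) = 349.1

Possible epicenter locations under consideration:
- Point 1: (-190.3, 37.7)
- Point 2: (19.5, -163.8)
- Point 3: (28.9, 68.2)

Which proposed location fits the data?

For each candidate, compare |candidate − station| to the reported distance:
Point 1: residuals A 114.3, B 77.3, C 282.4 → max 282.4 km
Point 2: residuals A 0.0, B 0.0, C 0.0 → max 0.0 km
Point 3: residuals A 215.3, B 231.5, C 111.4 → max 231.5 km
Only Point 2 has all residuals ≈ 0.

Point 2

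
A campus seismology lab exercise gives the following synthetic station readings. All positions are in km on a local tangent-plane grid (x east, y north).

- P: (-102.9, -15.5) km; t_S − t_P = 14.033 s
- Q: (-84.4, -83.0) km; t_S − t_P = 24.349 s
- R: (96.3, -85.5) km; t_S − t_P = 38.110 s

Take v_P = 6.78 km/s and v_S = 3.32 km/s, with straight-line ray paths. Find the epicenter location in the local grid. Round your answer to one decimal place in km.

(-92.5, 75.2)

Distance from S−P lag: d = Δt · v_P v_S / (v_P − v_S) = Δt · (6.78·3.32)/(6.78−3.32) ≈ 6.5057·Δt.
So d_P = 91.29, d_Q = 158.41, d_R = 247.93 km.
Circle about each station: (x + 102.9)² + (y + 15.5)² = 91.29²; (x + 84.4)² + (y + 83.0)² = 158.41²; (x − 96.3)² + (y + 85.5)² = 247.93².
Subtracting the P equation from the Q and R equations removes the quadratic terms:
37.0 x − 135.0 y = -13576.16
398.4 x − 140.0 y = -47380.14
Solving the 2×2 system: x ≈ -92.5, y ≈ 75.2 km.
Check against P (with the unrounded x, y): √((x + 102.9)²+(y + 15.5)²) = 91.31 ≈ 91.29 km. ✓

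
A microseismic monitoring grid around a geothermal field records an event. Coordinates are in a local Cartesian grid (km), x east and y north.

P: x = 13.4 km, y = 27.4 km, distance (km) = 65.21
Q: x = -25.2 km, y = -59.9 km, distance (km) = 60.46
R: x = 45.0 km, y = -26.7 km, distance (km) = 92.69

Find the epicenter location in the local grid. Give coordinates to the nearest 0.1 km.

x ≈ -44.5 km, y ≈ -2.6 km

Circle about each station: (x − 13.4)² + (y − 27.4)² = 65.21²; (x + 25.2)² + (y + 59.9)² = 60.46²; (x − 45.0)² + (y + 26.7)² = 92.69².
Subtracting the P equation from the Q and R equations removes the quadratic terms:
-77.2 x − 174.6 y = 3889.66
63.2 x − 108.2 y = -2531.52
Solving the 2×2 system: x ≈ -44.5, y ≈ -2.6 km.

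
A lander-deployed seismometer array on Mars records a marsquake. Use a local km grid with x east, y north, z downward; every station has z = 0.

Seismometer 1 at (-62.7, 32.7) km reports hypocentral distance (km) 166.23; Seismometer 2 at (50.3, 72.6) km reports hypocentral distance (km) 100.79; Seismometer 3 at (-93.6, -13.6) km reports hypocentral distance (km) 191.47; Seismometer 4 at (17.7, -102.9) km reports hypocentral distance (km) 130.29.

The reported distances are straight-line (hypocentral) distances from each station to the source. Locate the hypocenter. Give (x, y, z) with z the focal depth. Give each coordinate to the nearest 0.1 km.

Each station gives a sphere (x−x_i)² + (y−y_i)² + z² = d_i² (stations at z=0).
Subtracting the Seismometer 1 sphere from Seismometer 2 and Seismometer 3: z² cancels, leaving linear equations in x and y:
226.0 x + 79.8 y = 20274.06
-61.8 x − 92.6 y = -5083.01
Solving: x ≈ 92.008, y ≈ -6.513 km (keep extra digits for the depth step; rounded: 92.0, -6.5).
Then from the Seismometer 1 sphere: z² = 166.23² − (x + 62.7)² − (y − 32.7)² with x = 92.008, y = -6.513, so z ≈ 46.478 ≈ 46.5 km.

(92.0, -6.5, 46.5)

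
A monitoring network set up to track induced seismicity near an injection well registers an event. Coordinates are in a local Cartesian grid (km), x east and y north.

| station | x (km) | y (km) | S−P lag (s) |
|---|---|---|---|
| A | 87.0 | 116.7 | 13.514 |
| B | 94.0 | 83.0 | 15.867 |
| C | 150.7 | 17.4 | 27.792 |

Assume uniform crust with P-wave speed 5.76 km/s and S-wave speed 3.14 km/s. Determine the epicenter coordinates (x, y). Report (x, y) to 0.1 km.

Distance from S−P lag: d = Δt · v_P v_S / (v_P − v_S) = Δt · (5.76·3.14)/(5.76−3.14) ≈ 6.9032·Δt.
So d_A = 93.29, d_B = 109.53, d_C = 191.85 km.
Circle about each station: (x − 87.0)² + (y − 116.7)² = 93.29²; (x − 94.0)² + (y − 83.0)² = 109.53²; (x − 150.7)² + (y − 17.4)² = 191.85².
Subtracting the A equation from the B and C equations removes the quadratic terms:
14.0 x − 67.4 y = -8756.69
127.4 x − 198.6 y = -26278.04
Solving the 2×2 system: x ≈ -5.5, y ≈ 128.8 km.

(-5.5, 128.8)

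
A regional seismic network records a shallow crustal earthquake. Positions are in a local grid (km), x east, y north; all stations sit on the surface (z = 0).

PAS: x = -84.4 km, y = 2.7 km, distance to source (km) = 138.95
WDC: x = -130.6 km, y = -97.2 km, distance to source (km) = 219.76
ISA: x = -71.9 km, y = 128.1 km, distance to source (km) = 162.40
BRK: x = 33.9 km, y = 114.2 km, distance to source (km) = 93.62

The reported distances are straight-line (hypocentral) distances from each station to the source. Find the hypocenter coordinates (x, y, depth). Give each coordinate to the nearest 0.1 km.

(51.5, 24.3, 19.3)

Each station gives a sphere (x−x_i)² + (y−y_i)² + z² = d_i² (stations at z=0).
Subtracting the PAS sphere from WDC and ISA: z² cancels, leaving linear equations in x and y:
-92.4 x − 199.8 y = -9613.81
25.0 x + 250.8 y = 7381.91
Solving: x ≈ 51.501, y ≈ 24.300 km (keep extra digits for the depth step; rounded: 51.5, 24.3).
Then from the PAS sphere: z² = 138.95² − (x + 84.4)² − (y − 2.7)² with x = 51.501, y = 24.300, so z ≈ 19.273 ≈ 19.3 km.
Check against BRK (with the unrounded solution): distance 93.61 ≈ 93.62 km. ✓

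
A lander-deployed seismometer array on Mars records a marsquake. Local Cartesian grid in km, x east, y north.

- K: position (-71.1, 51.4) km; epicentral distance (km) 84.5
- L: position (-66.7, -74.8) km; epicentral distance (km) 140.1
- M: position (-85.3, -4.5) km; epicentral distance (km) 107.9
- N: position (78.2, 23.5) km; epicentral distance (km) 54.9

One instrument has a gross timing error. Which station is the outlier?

Solve using three stations at a time. Using K, L, M (subtract circle equations pairwise → linear system) gives (x, y) ≈ (12.7, 40.6).
Distances from that point to each station vs reported:
  K: calculated 84.5 vs reported 84.5 → residual 0.0 km
  L: calculated 140.1 vs reported 140.1 → residual 0.0 km
  M: calculated 107.9 vs reported 107.9 → residual 0.0 km
  N: calculated 67.7 vs reported 54.9 → residual 12.8 km
K, L, M are mutually consistent (residuals ≈ 0); N is off by 12.8 km.

N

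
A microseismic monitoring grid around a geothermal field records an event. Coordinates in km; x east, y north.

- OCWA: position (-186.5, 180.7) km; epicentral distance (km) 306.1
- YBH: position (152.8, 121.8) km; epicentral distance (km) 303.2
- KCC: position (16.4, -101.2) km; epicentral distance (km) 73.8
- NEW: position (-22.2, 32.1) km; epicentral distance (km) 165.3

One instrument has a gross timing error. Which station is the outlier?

NEW

Solve using three stations at a time. Using OCWA, YBH, KCC (subtract circle equations pairwise → linear system) gives (x, y) ≈ (-57.3, -96.8).
Distances from that point to each station vs reported:
  OCWA: calculated 306.1 vs reported 306.1 → residual 0.0 km
  YBH: calculated 303.2 vs reported 303.2 → residual 0.0 km
  KCC: calculated 73.8 vs reported 73.8 → residual 0.0 km
  NEW: calculated 133.6 vs reported 165.3 → residual 31.7 km
OCWA, YBH, KCC are mutually consistent (residuals ≈ 0); NEW is off by 31.7 km.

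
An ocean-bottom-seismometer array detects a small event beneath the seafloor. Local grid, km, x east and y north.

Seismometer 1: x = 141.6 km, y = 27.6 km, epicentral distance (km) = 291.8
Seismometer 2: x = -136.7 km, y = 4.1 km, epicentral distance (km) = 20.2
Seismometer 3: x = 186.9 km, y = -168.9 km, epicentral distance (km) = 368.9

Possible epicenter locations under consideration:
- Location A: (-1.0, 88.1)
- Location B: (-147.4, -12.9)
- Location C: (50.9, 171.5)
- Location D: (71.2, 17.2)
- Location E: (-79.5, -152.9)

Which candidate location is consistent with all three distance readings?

Location B

For each candidate, compare |candidate − station| to the reported distance:
Location A: residuals Seismometer 1 136.9, Seismometer 2 139.4, Seismometer 3 50.5 → max 139.4 km
Location B: residuals Seismometer 1 0.0, Seismometer 2 0.1, Seismometer 3 0.0 → max 0.1 km
Location C: residuals Seismometer 1 121.7, Seismometer 2 231.2, Seismometer 3 2.3 → max 231.2 km
Location D: residuals Seismometer 1 220.6, Seismometer 2 188.1, Seismometer 3 149.8 → max 220.6 km
Location E: residuals Seismometer 1 6.4, Seismometer 2 146.9, Seismometer 3 102.0 → max 146.9 km
Only Location B has all residuals ≈ 0.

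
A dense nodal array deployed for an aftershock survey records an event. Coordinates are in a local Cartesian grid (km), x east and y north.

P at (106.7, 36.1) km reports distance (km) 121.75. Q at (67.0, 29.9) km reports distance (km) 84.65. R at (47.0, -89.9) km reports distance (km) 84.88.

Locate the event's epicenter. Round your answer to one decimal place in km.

(-1.3, -20.1)

Circle about each station: (x − 106.7)² + (y − 36.1)² = 121.75²; (x − 67.0)² + (y − 29.9)² = 84.65²; (x − 47.0)² + (y + 89.9)² = 84.88².
Subtracting pairs of circle equations eliminates x²+y² and gives linear equations (the radical axes):
-79.4 x − 12.4 y = 352.35
-119.4 x − 252.0 y = 5221.36
Solving the 2×2 system: x ≈ -1.3, y ≈ -20.1 km.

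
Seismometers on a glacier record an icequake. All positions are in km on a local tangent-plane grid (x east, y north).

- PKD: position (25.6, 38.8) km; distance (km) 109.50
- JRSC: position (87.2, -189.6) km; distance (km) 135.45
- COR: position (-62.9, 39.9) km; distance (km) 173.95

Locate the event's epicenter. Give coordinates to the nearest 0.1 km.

83.4 km east, -54.2 km north

Circle about each station: (x − 25.6)² + (y − 38.8)² = 109.50²; (x − 87.2)² + (y + 189.6)² = 135.45²; (x + 62.9)² + (y − 39.9)² = 173.95².
Subtracting the PKD equation from the JRSC and COR equations removes the quadratic terms:
123.2 x − 456.8 y = 35034.75
-177.0 x + 2.2 y = -14880.73
Solving the 2×2 system: x ≈ 83.4, y ≈ -54.2 km.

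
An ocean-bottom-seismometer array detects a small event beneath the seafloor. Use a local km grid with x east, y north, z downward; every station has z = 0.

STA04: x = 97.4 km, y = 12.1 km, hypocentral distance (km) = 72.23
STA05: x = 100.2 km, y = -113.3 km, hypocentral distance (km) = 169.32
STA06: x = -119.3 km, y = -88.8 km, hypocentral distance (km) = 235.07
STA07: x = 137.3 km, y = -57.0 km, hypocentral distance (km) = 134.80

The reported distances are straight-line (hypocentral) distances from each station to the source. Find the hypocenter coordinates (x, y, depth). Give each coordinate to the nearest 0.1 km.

(67.0, 42.2, 58.2)

Each station gives a sphere (x−x_i)² + (y−y_i)² + z² = d_i² (stations at z=0).
Subtracting the STA04 sphere from STA05 and STA06: z² cancels, leaving linear equations in x and y:
5.6 x − 250.8 y = -10208.33
-433.4 x − 201.8 y = -37555.97
Solving: x ≈ 67.005, y ≈ 42.199 km (keep extra digits for the depth step; rounded: 67.0, 42.2).
Then from the STA04 sphere: z² = 72.23² − (x − 97.4)² − (y − 12.1)² with x = 67.005, y = 42.199, so z ≈ 58.201 ≈ 58.2 km.
Check against STA07 (with the unrounded solution): distance 134.79 ≈ 134.80 km. ✓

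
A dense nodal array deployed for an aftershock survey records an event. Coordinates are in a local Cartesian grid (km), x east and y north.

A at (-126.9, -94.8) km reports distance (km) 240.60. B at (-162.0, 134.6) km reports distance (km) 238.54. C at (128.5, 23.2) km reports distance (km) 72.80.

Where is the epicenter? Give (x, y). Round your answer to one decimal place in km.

Circle about each station: (x + 126.9)² + (y + 94.8)² = 240.60²; (x + 162.0)² + (y − 134.6)² = 238.54²; (x − 128.5)² + (y − 23.2)² = 72.80².
Subtracting pairs of circle equations eliminates x²+y² and gives linear equations (the radical axes):
-70.2 x + 458.8 y = 20257.54
510.8 x + 236.0 y = 44548.36
Solving the 2×2 system: x ≈ 62.4, y ≈ 53.7 km.

(62.4, 53.7)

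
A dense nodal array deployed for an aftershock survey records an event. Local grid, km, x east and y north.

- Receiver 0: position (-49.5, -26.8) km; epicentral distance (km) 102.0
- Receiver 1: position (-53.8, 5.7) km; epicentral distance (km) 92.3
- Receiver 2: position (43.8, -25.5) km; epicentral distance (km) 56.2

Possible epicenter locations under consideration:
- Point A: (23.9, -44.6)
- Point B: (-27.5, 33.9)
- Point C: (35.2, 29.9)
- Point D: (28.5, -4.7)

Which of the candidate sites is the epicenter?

For each candidate, compare |candidate − station| to the reported distance:
Point A: residuals Receiver 0 26.5, Receiver 1 0.3, Receiver 2 28.6 → max 28.6 km
Point B: residuals Receiver 0 37.4, Receiver 1 53.7, Receiver 2 36.6 → max 53.7 km
Point C: residuals Receiver 0 0.1, Receiver 1 0.1, Receiver 2 0.1 → max 0.1 km
Point D: residuals Receiver 0 20.9, Receiver 1 9.3, Receiver 2 30.4 → max 30.4 km
Only Point C has all residuals ≈ 0.

Point C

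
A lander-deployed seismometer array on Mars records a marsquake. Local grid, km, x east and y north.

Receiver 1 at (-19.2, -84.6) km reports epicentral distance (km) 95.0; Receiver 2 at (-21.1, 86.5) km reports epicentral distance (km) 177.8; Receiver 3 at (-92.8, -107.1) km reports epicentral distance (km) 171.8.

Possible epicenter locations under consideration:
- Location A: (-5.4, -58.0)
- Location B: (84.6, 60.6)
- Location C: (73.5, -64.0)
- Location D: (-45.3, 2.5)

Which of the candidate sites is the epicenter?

For each candidate, compare |candidate − station| to the reported distance:
Location A: residuals Receiver 1 65.0, Receiver 2 32.4, Receiver 3 71.6 → max 71.6 km
Location B: residuals Receiver 1 83.5, Receiver 2 69.0, Receiver 3 72.3 → max 83.5 km
Location C: residuals Receiver 1 0.0, Receiver 2 0.0, Receiver 3 0.0 → max 0.0 km
Location D: residuals Receiver 1 4.1, Receiver 2 90.4, Receiver 3 52.3 → max 90.4 km
Only Location C has all residuals ≈ 0.

Location C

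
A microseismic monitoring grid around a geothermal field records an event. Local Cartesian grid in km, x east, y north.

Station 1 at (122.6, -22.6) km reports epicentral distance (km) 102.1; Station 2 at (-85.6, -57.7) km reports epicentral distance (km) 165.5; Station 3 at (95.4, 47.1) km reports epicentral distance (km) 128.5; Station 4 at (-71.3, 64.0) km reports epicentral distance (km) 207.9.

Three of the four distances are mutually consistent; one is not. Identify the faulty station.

Station 1

Solve using three stations at a time. Using Station 2, Station 3, Station 4 (subtract circle equations pairwise → linear system) gives (x, y) ≈ (78.4, -80.3).
Distances from that point to each station vs reported:
  Station 1: calculated 72.7 vs reported 102.1 → residual 29.4 km
  Station 2: calculated 165.5 vs reported 165.5 → residual 0.0 km
  Station 3: calculated 128.6 vs reported 128.5 → residual 0.1 km
  Station 4: calculated 207.9 vs reported 207.9 → residual 0.0 km
Station 2, Station 3, Station 4 are mutually consistent (residuals ≈ 0); Station 1 is off by 29.4 km.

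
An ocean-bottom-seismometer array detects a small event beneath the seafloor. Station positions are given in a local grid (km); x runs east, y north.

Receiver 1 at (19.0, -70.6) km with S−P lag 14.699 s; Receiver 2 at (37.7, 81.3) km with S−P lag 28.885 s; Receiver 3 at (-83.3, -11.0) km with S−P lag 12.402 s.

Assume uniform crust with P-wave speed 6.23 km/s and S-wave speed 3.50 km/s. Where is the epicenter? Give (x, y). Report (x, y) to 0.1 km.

x ≈ -91.7 km, y ≈ -109.7 km

Distance from S−P lag: d = Δt · v_P v_S / (v_P − v_S) = Δt · (6.23·3.50)/(6.23−3.50) ≈ 7.9872·Δt.
So d_Receiver 1 = 117.40, d_Receiver 2 = 230.71, d_Receiver 3 = 99.06 km.
Circle about each station: (x − 19.0)² + (y + 70.6)² = 117.40²; (x − 37.7)² + (y − 81.3)² = 230.71²; (x + 83.3)² + (y + 11.0)² = 99.06².
Subtracting the Receiver 1 equation from the Receiver 2 and Receiver 3 equations removes the quadratic terms:
37.4 x + 303.8 y = -36758.72
-204.6 x + 119.2 y = 5684.41
Solving the 2×2 system: x ≈ -91.7, y ≈ -109.7 km.
Check against Receiver 1 (with the unrounded x, y): √((x − 19.0)²+(y + 70.6)²) = 117.40 ≈ 117.40 km. ✓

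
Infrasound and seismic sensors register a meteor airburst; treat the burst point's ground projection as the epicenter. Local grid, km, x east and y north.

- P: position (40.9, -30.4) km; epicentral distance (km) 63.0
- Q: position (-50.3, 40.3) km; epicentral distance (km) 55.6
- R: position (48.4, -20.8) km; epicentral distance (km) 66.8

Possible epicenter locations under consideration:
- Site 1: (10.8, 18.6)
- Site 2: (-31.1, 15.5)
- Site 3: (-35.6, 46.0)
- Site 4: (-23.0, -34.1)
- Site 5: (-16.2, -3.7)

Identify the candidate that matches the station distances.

For each candidate, compare |candidate − station| to the reported distance:
Site 1: residuals P 5.5, Q 9.2, R 12.3 → max 12.3 km
Site 2: residuals P 22.4, Q 24.2, R 20.6 → max 24.2 km
Site 3: residuals P 45.1, Q 39.8, R 40.5 → max 45.1 km
Site 4: residuals P 1.0, Q 23.7, R 5.8 → max 23.7 km
Site 5: residuals P 0.0, Q 0.1, R 0.0 → max 0.1 km
Only Site 5 has all residuals ≈ 0.

Site 5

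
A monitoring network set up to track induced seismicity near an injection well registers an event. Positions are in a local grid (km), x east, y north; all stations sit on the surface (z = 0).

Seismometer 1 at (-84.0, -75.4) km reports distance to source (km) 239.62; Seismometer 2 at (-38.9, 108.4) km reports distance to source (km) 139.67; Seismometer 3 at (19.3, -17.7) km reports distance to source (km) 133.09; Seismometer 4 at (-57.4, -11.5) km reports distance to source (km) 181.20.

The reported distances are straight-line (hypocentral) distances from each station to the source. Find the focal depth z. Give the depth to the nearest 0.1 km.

Each station gives a sphere (x−x_i)² + (y−y_i)² + z² = d_i² (stations at z=0).
Subtracting the Seismometer 1 sphere from Seismometer 2 and Seismometer 3: z² cancels, leaving linear equations in x and y:
90.2 x + 367.6 y = 38432.65
206.6 x + 115.4 y = 27649.42
Solving: x ≈ 87.413, y ≈ 83.101 km (keep extra digits for the depth step; rounded: 87.4, 83.1).
Then from the Seismometer 1 sphere: z² = 239.62² − (x + 84.0)² − (y + 75.4)² with x = 87.413, y = 83.101, so z ≈ 53.970 ≈ 54.0 km.

54.0 km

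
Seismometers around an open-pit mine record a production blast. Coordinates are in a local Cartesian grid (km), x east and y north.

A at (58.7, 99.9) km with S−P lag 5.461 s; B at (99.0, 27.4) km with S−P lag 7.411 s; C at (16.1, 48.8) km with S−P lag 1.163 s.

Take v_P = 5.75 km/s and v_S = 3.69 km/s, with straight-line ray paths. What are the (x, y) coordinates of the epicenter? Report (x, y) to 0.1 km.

(27.2, 53.3)

Distance from S−P lag: d = Δt · v_P v_S / (v_P − v_S) = Δt · (5.75·3.69)/(5.75−3.69) ≈ 10.2998·Δt.
So d_A = 56.25, d_B = 76.33, d_C = 11.98 km.
Circle about each station: (x − 58.7)² + (y − 99.9)² = 56.25²; (x − 99.0)² + (y − 27.4)² = 76.33²; (x − 16.1)² + (y − 48.8)² = 11.98².
Subtracting pairs of circle equations eliminates x²+y² and gives linear equations (the radical axes):
80.6 x − 145.0 y = -5536.15
-85.2 x − 102.2 y = -7764.51
Solving the 2×2 system: x ≈ 27.2, y ≈ 53.3 km.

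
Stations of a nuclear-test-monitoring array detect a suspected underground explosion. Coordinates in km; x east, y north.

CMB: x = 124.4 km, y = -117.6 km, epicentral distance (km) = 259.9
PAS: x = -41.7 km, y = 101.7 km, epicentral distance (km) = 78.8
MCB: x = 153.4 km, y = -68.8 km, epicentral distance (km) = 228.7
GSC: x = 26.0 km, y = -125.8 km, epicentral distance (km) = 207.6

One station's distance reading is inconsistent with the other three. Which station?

GSC

Solve using three stations at a time. Using CMB, PAS, MCB (subtract circle equations pairwise → linear system) gives (x, y) ≈ (33.3, 125.8).
Distances from that point to each station vs reported:
  CMB: calculated 259.9 vs reported 259.9 → residual 0.0 km
  PAS: calculated 78.7 vs reported 78.8 → residual 0.1 km
  MCB: calculated 228.7 vs reported 228.7 → residual 0.0 km
  GSC: calculated 251.7 vs reported 207.6 → residual 44.1 km
CMB, PAS, MCB are mutually consistent (residuals ≈ 0); GSC is off by 44.1 km.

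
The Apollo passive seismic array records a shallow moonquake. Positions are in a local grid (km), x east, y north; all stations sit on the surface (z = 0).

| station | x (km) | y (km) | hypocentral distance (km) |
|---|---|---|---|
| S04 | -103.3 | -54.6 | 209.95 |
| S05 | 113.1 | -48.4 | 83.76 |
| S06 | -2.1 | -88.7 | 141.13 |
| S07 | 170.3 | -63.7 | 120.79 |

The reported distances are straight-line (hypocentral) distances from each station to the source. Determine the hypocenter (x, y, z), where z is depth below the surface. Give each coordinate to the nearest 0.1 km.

x ≈ 89.2 km, y ≈ -4.8 km, depth ≈ 67.4 km

Each station gives a sphere (x−x_i)² + (y−y_i)² + z² = d_i² (stations at z=0).
Subtracting the S04 sphere from S05 and S06: z² cancels, leaving linear equations in x and y:
432.8 x + 12.4 y = 38545.38
202.4 x − 68.2 y = 18381.38
Solving: x ≈ 89.198, y ≈ -4.805 km (keep extra digits for the depth step; rounded: 89.2, -4.8).
Then from the S04 sphere: z² = 209.95² − (x + 103.3)² − (y + 54.6)² with x = 89.198, y = -4.805, so z ≈ 67.409 ≈ 67.4 km.
Check against S07 (with the unrounded solution): distance 120.79 ≈ 120.79 km. ✓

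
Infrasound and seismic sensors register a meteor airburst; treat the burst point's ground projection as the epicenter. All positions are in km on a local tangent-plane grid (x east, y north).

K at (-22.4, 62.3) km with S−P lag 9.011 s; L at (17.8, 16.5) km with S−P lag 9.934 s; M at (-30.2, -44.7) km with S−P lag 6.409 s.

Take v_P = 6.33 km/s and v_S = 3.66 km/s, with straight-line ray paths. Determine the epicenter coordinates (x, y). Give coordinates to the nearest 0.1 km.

x ≈ -66.3 km, y ≈ -2.4 km

Distance from S−P lag: d = Δt · v_P v_S / (v_P − v_S) = Δt · (6.33·3.66)/(6.33−3.66) ≈ 8.6771·Δt.
So d_K = 78.19, d_L = 86.20, d_M = 55.61 km.
Circle about each station: (x + 22.4)² + (y − 62.3)² = 78.19²; (x − 17.8)² + (y − 16.5)² = 86.20²; (x + 30.2)² + (y + 44.7)² = 55.61².
Subtracting the K equation from the L and M equations removes the quadratic terms:
80.4 x − 91.6 y = -5110.72
-15.6 x − 214.0 y = 1548.28
Solving the 2×2 system: x ≈ -66.3, y ≈ -2.4 km.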